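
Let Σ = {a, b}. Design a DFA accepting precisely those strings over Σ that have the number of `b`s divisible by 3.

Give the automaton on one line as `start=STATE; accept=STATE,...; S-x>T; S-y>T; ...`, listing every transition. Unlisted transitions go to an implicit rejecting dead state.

Keep the running count of `b`s modulo 3: each `b` advances along the cycle q0 → q1 → q2 → q0 while other symbols loop. Accept at q0.
A 3-state machine:
        a   b  
>* q0   q0  q1 
   q1   q1  q2 
   q2   q2  q0 
(> = start, * = accepting)

start=q0; accept=q0; q0-a>q0; q0-b>q1; q1-a>q1; q1-b>q2; q2-a>q2; q2-b>q0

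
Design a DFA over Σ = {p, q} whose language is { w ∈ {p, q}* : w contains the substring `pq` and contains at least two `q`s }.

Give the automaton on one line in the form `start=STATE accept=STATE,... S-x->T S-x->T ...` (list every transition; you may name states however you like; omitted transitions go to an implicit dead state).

start=S0 accept=S4 S0-p->S1 S0-q->S2 S1-p->S1 S1-q->S3 S2-p->S3 S2-q->S2 S3-p->S3 S3-q->S4 S4-p->S4 S4-q->S4

Build one automaton per condition and run them in lockstep. One (3 states) tracks whether and how much of `pq` has been seen; the other (4 states) tracks the count of `q`s, saturating at 3. Each combined state is a pair, one component from each; accept when both components accept. After merging equivalent states the machine shrinks.
With 5 states:
        p   q  
>  S0   S1  S2 
   S1   S1  S3 
   S2   S3  S2 
   S3   S3  S4 
 * S4   S4  S4 
(> = start, * = accepting)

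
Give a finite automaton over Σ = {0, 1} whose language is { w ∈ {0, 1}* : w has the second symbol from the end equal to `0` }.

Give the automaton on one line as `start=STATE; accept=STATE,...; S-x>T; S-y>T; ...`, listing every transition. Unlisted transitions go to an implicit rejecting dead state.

A DFA must remember the last 2 symbols (since which symbol is second-to-last isn't known until the input ends). Use one state per possible window of the last ≤2 symbols; accept from those whose window starts with `0`.
A 7-state machine:
        0   1  
>  q0   q1  q2 
   q1   q3  q4 
   q2   q5  q6 
 * q3   q3  q4 
 * q4   q5  q6 
   q5   q3  q4 
   q6   q5  q6 
(> = start, * = accepting)

start=q0; accept=q3,q4; q0-0>q1; q0-1>q2; q1-0>q3; q1-1>q4; q2-0>q5; q2-1>q6; q3-0>q3; q3-1>q4; q4-0>q5; q4-1>q6; q5-0>q3; q5-1>q4; q6-0>q5; q6-1>q6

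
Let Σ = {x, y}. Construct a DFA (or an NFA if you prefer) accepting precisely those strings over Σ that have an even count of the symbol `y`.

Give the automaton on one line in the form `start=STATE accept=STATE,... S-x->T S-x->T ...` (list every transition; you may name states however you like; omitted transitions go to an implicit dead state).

Keep the running count of `y`s modulo 2: each `y` advances along the cycle A → B → A while other symbols loop. Accept at A.
A 2-state machine:
       x  y 
>* A   A  B 
   B   B  A 
(> = start, * = accepting)

start=A accept=A A-x->A A-y->B B-x->B B-y->A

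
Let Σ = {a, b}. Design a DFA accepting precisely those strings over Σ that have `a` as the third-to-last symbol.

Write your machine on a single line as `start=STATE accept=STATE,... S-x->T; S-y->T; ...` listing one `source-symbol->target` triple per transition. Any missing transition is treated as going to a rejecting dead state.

A DFA must remember the last 3 symbols (since which symbol is third-to-last isn't known until the input ends). Use one state per possible window of the last ≤3 symbols; accept from those whose window starts with `a`.
A 15-state machine:
          a    b  
>  q0     q1   q2 
   q1     q3   q4 
   q2     q5   q6 
   q3     q7   q8 
   q4     q9  q10 
   q5    q11  q12 
   q6    q13  q14 
 * q7     q7   q8 
 * q8     q9  q10 
 * q9    q11  q12 
 * q10   q13  q14 
   q11    q7   q8 
   q12    q9  q10 
   q13   q11  q12 
   q14   q13  q14 
(> = start, * = accepting)

start=q0; accept=q7,q8,q9,q10; q0-a->q1; q0-b->q2; q1-a->q3; q1-b->q4; q2-a->q5; q2-b->q6; q3-a->q7; q3-b->q8; q4-a->q9; q4-b->q10; q5-a->q11; q5-b->q12; q6-a->q13; q6-b->q14; q7-a->q7; q7-b->q8; q8-a->q9; q8-b->q10; q9-a->q11; q9-b->q12; q10-a->q13; q10-b->q14; q11-a->q7; q11-b->q8; q12-a->q9; q12-b->q10; q13-a->q11; q13-b->q12; q14-a->q13; q14-b->q14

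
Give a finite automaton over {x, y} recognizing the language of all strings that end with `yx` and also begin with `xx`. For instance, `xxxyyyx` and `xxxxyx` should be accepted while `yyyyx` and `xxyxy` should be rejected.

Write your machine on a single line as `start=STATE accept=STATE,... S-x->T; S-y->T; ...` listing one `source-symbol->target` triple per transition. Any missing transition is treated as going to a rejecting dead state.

Build one automaton per condition and run them in lockstep. The first has 3 states tracking how much of the suffix `yx` has currently been matched; the second has 4 states tracking whether the input so far still matches the prefix `xx`. A product state is a pair (one from each), accepting exactly when both do.
        x   y  
>  s0   s1  s2 
   s1   s3  s2 
   s2   s4  s2 
   s3   s3  s5 
   s4   s6  s2 
   s5   s7  s5 
   s6   s6  s2 
 * s7   s3  s5 
(> = start, * = accepting)

start=s0; accept=s7; s0-x->s1; s0-y->s2; s1-x->s3; s1-y->s2; s2-x->s4; s2-y->s2; s3-x->s3; s3-y->s5; s4-x->s6; s4-y->s2; s5-x->s7; s5-y->s5; s6-x->s6; s6-y->s2; s7-x->s3; s7-y->s5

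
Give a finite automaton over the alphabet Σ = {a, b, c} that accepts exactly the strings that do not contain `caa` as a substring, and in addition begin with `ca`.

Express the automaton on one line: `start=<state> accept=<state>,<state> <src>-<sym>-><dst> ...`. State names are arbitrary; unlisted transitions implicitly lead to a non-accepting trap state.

Run two small machines in parallel and take their product. One (4 states) tracks partial matches of the forbidden pattern `caa`; the other (4 states) tracks whether the input so far still matches the prefix `ca`. Each combined state is a pair, one component from each; accept when both components accept.
With 10 states:
        a   b   c  
>  q0   q1  q1  q2 
   q1   q1  q1  q3 
   q2   q4  q1  q3 
   q3   q5  q1  q3 
 * q4   q6  q7  q8 
   q5   q9  q1  q3 
   q6   q6  q6  q6 
 * q7   q7  q7  q8 
 * q8   q4  q7  q8 
   q9   q9  q9  q9 
(> = start, * = accepting)

start=q0 accept=q4,q7,q8 q0-a->q1 q0-b->q1 q0-c->q2 q1-a->q1 q1-b->q1 q1-c->q3 q2-a->q4 q2-b->q1 q2-c->q3 q3-a->q5 q3-b->q1 q3-c->q3 q4-a->q6 q4-b->q7 q4-c->q8 q5-a->q9 q5-b->q1 q5-c->q3 q6-a->q6 q6-b->q6 q6-c->q6 q7-a->q7 q7-b->q7 q7-c->q8 q8-a->q4 q8-b->q7 q8-c->q8 q9-a->q9 q9-b->q9 q9-c->q9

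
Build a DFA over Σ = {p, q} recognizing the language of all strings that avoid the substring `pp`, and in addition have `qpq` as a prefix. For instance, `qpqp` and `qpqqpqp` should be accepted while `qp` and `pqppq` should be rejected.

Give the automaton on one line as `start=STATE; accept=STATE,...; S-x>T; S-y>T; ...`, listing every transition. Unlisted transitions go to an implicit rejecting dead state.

start=s0; accept=s4,s5; s0-p>s1; s0-q>s2; s1-p>s1; s1-q>s1; s2-p>s3; s2-q>s1; s3-p>s1; s3-q>s4; s4-p>s5; s4-q>s4; s5-p>s1; s5-q>s4

Run two small machines in parallel and take their product. The first has 3 states tracking partial matches of the forbidden pattern `pp`; the second has 5 states tracking whether the input so far still matches the prefix `qpq`. A product state is a pair (one from each), accepting exactly when both do. After merging equivalent states the machine shrinks.
A 6-state machine:
        p   q  
>  s0   s1  s2 
   s1   s1  s1 
   s2   s3  s1 
   s3   s1  s4 
 * s4   s5  s4 
 * s5   s1  s4 
(> = start, * = accepting)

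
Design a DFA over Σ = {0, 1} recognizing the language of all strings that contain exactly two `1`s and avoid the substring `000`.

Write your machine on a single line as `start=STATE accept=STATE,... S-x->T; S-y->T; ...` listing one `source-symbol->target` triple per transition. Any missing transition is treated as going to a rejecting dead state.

start=q0; accept=q5,q8,q9; q0-0->q1; q0-1->q2; q1-0->q3; q1-1->q2; q2-0->q4; q2-1->q5; q3-0->q6; q3-1->q2; q4-0->q7; q4-1->q5; q5-0->q8; q5-1->q6; q6-0->q6; q6-1->q6; q7-0->q6; q7-1->q5; q8-0->q9; q8-1->q6; q9-0->q6; q9-1->q6

Build one automaton per condition and run them in lockstep. The first has 4 states tracking the count of `1`s, saturating at 3; the second has 4 states tracking partial matches of the forbidden pattern `000`. A product state is a pair (one from each), accepting exactly when both do. Minimizing collapses redundant product states.
A 10-state machine:
        0   1  
>  q0   q1  q2 
   q1   q3  q2 
   q2   q4  q5 
   q3   q6  q2 
   q4   q7  q5 
 * q5   q8  q6 
   q6   q6  q6 
   q7   q6  q5 
 * q8   q9  q6 
 * q9   q6  q6 
(> = start, * = accepting)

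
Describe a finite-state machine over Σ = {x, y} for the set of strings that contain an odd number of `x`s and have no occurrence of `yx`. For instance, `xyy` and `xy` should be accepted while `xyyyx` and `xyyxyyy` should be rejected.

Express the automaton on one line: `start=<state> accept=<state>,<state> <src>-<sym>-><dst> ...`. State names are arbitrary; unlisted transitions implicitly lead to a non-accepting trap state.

start=A accept=B,D A-x->B A-y->C B-x->A B-y->D C-x->C C-y->C D-x->C D-y->D

Run two small machines in parallel and take their product. One (2 states) tracks the count of `x`s modulo 2; the other (3 states) tracks partial matches of the forbidden pattern `yx`. Each combined state is a pair, one component from each; accept when both components accept. After merging equivalent states the machine shrinks.
With 4 states:
       x  y 
>  A   B  C 
 * B   A  D 
   C   C  C 
 * D   C  D 
(> = start, * = accepting)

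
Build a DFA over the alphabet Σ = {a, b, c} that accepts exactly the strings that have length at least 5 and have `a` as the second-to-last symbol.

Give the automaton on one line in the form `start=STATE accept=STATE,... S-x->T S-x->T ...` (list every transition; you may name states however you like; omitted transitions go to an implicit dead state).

Run two small machines in parallel and take their product. One (7 states) tracks the input length, saturating at 6; the other (13 states) tracks the last 2 symbols read. Each combined state is a pair, one component from each; accept when both components accept. After merging equivalent states the machine shrinks.
A 7-state machine:
        a   b   c  
>  q0   q1  q1  q1 
   q1   q2  q2  q2 
   q2   q3  q3  q3 
   q3   q4  q3  q3 
   q4   q5  q6  q6 
 * q5   q5  q6  q6 
 * q6   q4  q3  q3 
(> = start, * = accepting)

start=q0 accept=q5,q6 q0-a->q1 q0-b->q1 q0-c->q1 q1-a->q2 q1-b->q2 q1-c->q2 q2-a->q3 q2-b->q3 q2-c->q3 q3-a->q4 q3-b->q3 q3-c->q3 q4-a->q5 q4-b->q6 q4-c->q6 q5-a->q5 q5-b->q6 q5-c->q6 q6-a->q4 q6-b->q3 q6-c->q3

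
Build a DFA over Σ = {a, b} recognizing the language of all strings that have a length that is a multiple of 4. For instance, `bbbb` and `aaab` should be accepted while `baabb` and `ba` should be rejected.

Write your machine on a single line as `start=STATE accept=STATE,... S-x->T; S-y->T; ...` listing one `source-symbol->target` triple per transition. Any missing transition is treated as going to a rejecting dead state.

start=s0; accept=s0; s0-a->s1; s0-b->s1; s1-a->s2; s1-b->s2; s2-a->s3; s2-b->s3; s3-a->s0; s3-b->s0

Only the length mod 4 matters, so use a 4-cycle: from any state, every input symbol moves to the next state, wrapping s3 back to s0. Mark s0 accepting.
With 4 states:
        a   b  
>* s0   s1  s1 
   s1   s2  s2 
   s2   s3  s3 
   s3   s0  s0 
(> = start, * = accepting)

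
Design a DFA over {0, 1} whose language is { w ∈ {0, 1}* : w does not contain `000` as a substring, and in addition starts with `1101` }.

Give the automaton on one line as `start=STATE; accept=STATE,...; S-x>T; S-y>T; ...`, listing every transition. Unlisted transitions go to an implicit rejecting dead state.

Build one automaton per condition and run them in lockstep. The first has 4 states tracking partial matches of the forbidden pattern `000`; the second has 6 states tracking whether the input so far still matches the prefix `1101`. A product state is a pair (one from each), accepting exactly when both do. Equivalent product states are then merged.
An 8-state machine:
       0  1 
>  A   B  C 
   B   B  B 
   C   B  D 
   D   E  B 
   E   B  F 
 * F   G  F 
 * G   H  F 
 * H   B  F 
(> = start, * = accepting)

start=A; accept=F,G,H; A-0>B; A-1>C; B-0>B; B-1>B; C-0>B; C-1>D; D-0>E; D-1>B; E-0>B; E-1>F; F-0>G; F-1>F; G-0>H; G-1>F; H-0>B; H-1>F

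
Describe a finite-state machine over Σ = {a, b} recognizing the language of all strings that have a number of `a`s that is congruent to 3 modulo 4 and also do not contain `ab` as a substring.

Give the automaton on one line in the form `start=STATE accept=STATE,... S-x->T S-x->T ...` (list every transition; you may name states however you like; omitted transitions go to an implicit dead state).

Run two small machines in parallel and take their product. One (4 states) tracks the count of `a`s modulo 4; the other (3 states) tracks partial matches of the forbidden pattern `ab`. Each combined state is a pair, one component from each; accept when both components accept. After merging equivalent states the machine shrinks.
With 6 states:
        a   b  
>  s0   s1  s0 
   s1   s2  s3 
   s2   s4  s3 
   s3   s3  s3 
 * s4   s5  s3 
   s5   s1  s3 
(> = start, * = accepting)

start=s0 accept=s4 s0-a->s1 s0-b->s0 s1-a->s2 s1-b->s3 s2-a->s4 s2-b->s3 s3-a->s3 s3-b->s3 s4-a->s5 s4-b->s3 s5-a->s1 s5-b->s3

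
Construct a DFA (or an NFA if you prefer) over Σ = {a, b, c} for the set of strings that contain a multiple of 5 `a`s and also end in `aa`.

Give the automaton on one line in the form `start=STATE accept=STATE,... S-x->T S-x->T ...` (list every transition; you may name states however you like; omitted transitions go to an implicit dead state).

Build one automaton per condition and run them in lockstep. One (5 states) tracks the count of `a`s modulo 5; the other (3 states) tracks how much of the suffix `aa` has currently been matched. Each combined state is a pair, one component from each; accept when both components accept. Minimizing collapses redundant product states.
With 7 states:
        a   b   c  
>  S0   S1  S0  S0 
   S1   S2  S1  S1 
   S2   S3  S2  S2 
   S3   S4  S3  S3 
   S4   S5  S6  S6 
 * S5   S1  S0  S0 
   S6   S0  S6  S6 
(> = start, * = accepting)

start=S0 accept=S5 S0-a->S1 S0-b->S0 S0-c->S0 S1-a->S2 S1-b->S1 S1-c->S1 S2-a->S3 S2-b->S2 S2-c->S2 S3-a->S4 S3-b->S3 S3-c->S3 S4-a->S5 S4-b->S6 S4-c->S6 S5-a->S1 S5-b->S0 S5-c->S0 S6-a->S0 S6-b->S6 S6-c->S6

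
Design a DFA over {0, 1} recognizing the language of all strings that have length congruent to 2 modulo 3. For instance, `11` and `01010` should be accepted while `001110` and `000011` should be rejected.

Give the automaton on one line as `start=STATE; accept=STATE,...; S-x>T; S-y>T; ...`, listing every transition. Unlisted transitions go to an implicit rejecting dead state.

Count input length modulo 3: every symbol advances one step around the cycle S0 → S1 → S2 → S0. Accept at S2.
With 3 states:
        0   1  
>  S0   S1  S1 
   S1   S2  S2 
 * S2   S0  S0 
(> = start, * = accepting)

start=S0; accept=S2; S0-0>S1; S0-1>S1; S1-0>S2; S1-1>S2; S2-0>S0; S2-1>S0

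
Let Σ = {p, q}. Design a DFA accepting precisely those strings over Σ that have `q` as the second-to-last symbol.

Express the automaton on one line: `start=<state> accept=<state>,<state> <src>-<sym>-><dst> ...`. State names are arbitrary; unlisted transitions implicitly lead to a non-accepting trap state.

Because acceptance depends on a position counted from the end, the machine has to buffer the most recent 2 symbols. Make each state the string of the last up-to-2 symbols read; on input `x` shift the window left and append `x`. Accept when the buffered window has length 2 and begins with `q`.
        p   q  
>  s0   s1  s2 
   s1   s3  s4 
   s2   s5  s6 
   s3   s3  s4 
   s4   s5  s6 
 * s5   s3  s4 
 * s6   s5  s6 
(> = start, * = accepting)

start=s0 accept=s5,s6 s0-p->s1 s0-q->s2 s1-p->s3 s1-q->s4 s2-p->s5 s2-q->s6 s3-p->s3 s3-q->s4 s4-p->s5 s4-q->s6 s5-p->s3 s5-q->s4 s6-p->s5 s6-q->s6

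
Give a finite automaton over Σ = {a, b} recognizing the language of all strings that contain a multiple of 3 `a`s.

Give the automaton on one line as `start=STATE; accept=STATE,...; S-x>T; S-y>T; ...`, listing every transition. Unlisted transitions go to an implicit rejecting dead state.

start=q0; accept=q0; q0-a>q1; q0-b>q0; q1-a>q2; q1-b>q1; q2-a>q0; q2-b>q2

The only thing that matters is how many `a`s have appeared, reduced mod 3. Use one state per residue: q0 for 0, …, q2 for 2. Reading `a` moves to the next residue; anything else stays put. q0 is accepting.
        a   b  
>* q0   q1  q0 
   q1   q2  q1 
   q2   q0  q2 
(> = start, * = accepting)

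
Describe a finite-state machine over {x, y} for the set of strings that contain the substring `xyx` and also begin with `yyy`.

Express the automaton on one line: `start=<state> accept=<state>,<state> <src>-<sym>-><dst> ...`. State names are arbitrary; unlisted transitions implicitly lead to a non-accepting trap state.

Build one automaton per condition and run them in lockstep. One (4 states) tracks whether and how much of `xyx` has been seen; the other (5 states) tracks whether the input so far still matches the prefix `yyy`. Each combined state is a pair, one component from each; accept when both components accept. After merging equivalent states the machine shrinks.
An 8-state machine:
        x   y  
>  q0   q1  q2 
   q1   q1  q1 
   q2   q1  q3 
   q3   q1  q4 
   q4   q5  q4 
   q5   q5  q6 
   q6   q7  q4 
 * q7   q7  q7 
(> = start, * = accepting)

start=q0 accept=q7 q0-x->q1 q0-y->q2 q1-x->q1 q1-y->q1 q2-x->q1 q2-y->q3 q3-x->q1 q3-y->q4 q4-x->q5 q4-y->q4 q5-x->q5 q5-y->q6 q6-x->q7 q6-y->q4 q7-x->q7 q7-y->q7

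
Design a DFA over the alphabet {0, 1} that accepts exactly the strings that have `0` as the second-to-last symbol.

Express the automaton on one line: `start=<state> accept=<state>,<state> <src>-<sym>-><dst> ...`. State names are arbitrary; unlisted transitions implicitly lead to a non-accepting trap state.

A DFA must remember the last 2 symbols (since which symbol is second-to-last isn't known until the input ends). Use one state per possible window of the last ≤2 symbols; accept from those whose window starts with `0`.
        0   1  
>  s0   s1  s2 
   s1   s3  s4 
   s2   s5  s6 
 * s3   s3  s4 
 * s4   s5  s6 
   s5   s3  s4 
   s6   s5  s6 
(> = start, * = accepting)

start=s0 accept=s3,s4 s0-0->s1 s0-1->s2 s1-0->s3 s1-1->s4 s2-0->s5 s2-1->s6 s3-0->s3 s3-1->s4 s4-0->s5 s4-1->s6 s5-0->s3 s5-1->s4 s6-0->s5 s6-1->s6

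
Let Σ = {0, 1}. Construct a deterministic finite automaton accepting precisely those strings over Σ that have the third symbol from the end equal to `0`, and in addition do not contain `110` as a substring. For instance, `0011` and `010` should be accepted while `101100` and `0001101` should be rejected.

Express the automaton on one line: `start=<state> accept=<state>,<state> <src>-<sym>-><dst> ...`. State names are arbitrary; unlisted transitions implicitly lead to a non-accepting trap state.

Build one automaton per condition and run them in lockstep. The first has 15 states tracking the last 3 symbols read; the second has 4 states tracking partial matches of the forbidden pattern `110`. A product state is a pair (one from each), accepting exactly when both do.
A 22-state machine:
       0  1 
>  A   B  C 
   B   D  E 
   C   F  G 
   D   H  I 
   E   J  K 
   F   L  M 
   G   N  O 
 * H   H  I 
 * I   J  K 
 * J   L  M 
 * K   N  O 
   L   H  I 
   M   J  K 
   N   P  Q 
   O   N  O 
   P   R  S 
   Q   T  U 
   R   R  S 
   S   T  U 
   T   P  Q 
   U   N  V 
   V   N  V 
(> = start, * = accepting)

start=A accept=H,I,J,K A-0->B A-1->C B-0->D B-1->E C-0->F C-1->G D-0->H D-1->I E-0->J E-1->K F-0->L F-1->M G-0->N G-1->O H-0->H H-1->I I-0->J I-1->K J-0->L J-1->M K-0->N K-1->O L-0->H L-1->I M-0->J M-1->K N-0->P N-1->Q O-0->N O-1->O P-0->R P-1->S Q-0->T Q-1->U R-0->R R-1->S S-0->T S-1->U T-0->P T-1->Q U-0->N U-1->V V-0->N V-1->V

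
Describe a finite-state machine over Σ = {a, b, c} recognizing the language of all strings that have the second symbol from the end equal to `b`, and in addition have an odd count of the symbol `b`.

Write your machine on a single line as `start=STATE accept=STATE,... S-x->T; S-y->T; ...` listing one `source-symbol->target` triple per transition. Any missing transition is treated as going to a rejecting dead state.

start=s0; accept=s7,s9,s17; s0-a->s1; s0-b->s2; s0-c->s3; s1-a->s4; s1-b->s5; s1-c->s6; s2-a->s7; s2-b->s8; s2-c->s9; s3-a->s10; s3-b->s11; s3-c->s12; s4-a->s4; s4-b->s5; s4-c->s6; s5-a->s7; s5-b->s8; s5-c->s9; s6-a->s10; s6-b->s11; s6-c->s12; s7-a->s13; s7-b->s14; s7-c->s15; s8-a->s16; s8-b->s17; s8-c->s18; s9-a->s19; s9-b->s20; s9-c->s21; s10-a->s4; s10-b->s5; s10-c->s6; s11-a->s7; s11-b->s8; s11-c->s9; s12-a->s10; s12-b->s11; s12-c->s12; s13-a->s13; s13-b->s14; s13-c->s15; s14-a->s16; s14-b->s17; s14-c->s18; s15-a->s19; s15-b->s20; s15-c->s21; s16-a->s4; s16-b->s5; s16-c->s6; s17-a->s7; s17-b->s8; s17-c->s9; s18-a->s10; s18-b->s11; s18-c->s12; s19-a->s13; s19-b->s14; s19-c->s15; s20-a->s16; s20-b->s17; s20-c->s18; s21-a->s19; s21-b->s20; s21-c->s21

Build one automaton per condition and run them in lockstep. The first has 13 states tracking the last 2 symbols read; the second has 2 states tracking the count of `b`s modulo 2. A product state is a pair (one from each), accepting exactly when both do.
22 states suffice.
          a    b    c  
>  s0     s1   s2   s3 
   s1     s4   s5   s6 
   s2     s7   s8   s9 
   s3    s10  s11  s12 
   s4     s4   s5   s6 
   s5     s7   s8   s9 
   s6    s10  s11  s12 
 * s7    s13  s14  s15 
   s8    s16  s17  s18 
 * s9    s19  s20  s21 
   s10    s4   s5   s6 
   s11    s7   s8   s9 
   s12   s10  s11  s12 
   s13   s13  s14  s15 
   s14   s16  s17  s18 
   s15   s19  s20  s21 
   s16    s4   s5   s6 
 * s17    s7   s8   s9 
   s18   s10  s11  s12 
   s19   s13  s14  s15 
   s20   s16  s17  s18 
   s21   s19  s20  s21 
(> = start, * = accepting)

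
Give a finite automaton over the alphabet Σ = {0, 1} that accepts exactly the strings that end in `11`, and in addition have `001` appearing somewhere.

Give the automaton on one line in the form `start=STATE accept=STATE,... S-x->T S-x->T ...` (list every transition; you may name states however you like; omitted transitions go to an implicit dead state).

Run two small machines in parallel and take their product. The first has 3 states tracking how much of the suffix `11` has currently been matched; the second has 4 states tracking whether and how much of `001` has been seen. A product state is a pair (one from each), accepting exactly when both do. Minimizing collapses redundant product states.
With 5 states:
        0   1  
>  s0   s1  s0 
   s1   s2  s0 
   s2   s2  s3 
   s3   s2  s4 
 * s4   s2  s4 
(> = start, * = accepting)

start=s0 accept=s4 s0-0->s1 s0-1->s0 s1-0->s2 s1-1->s0 s2-0->s2 s2-1->s3 s3-0->s2 s3-1->s4 s4-0->s2 s4-1->s4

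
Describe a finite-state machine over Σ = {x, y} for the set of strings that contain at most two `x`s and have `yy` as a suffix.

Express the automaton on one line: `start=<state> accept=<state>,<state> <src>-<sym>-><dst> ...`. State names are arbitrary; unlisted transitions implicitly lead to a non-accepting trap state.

start=q0 accept=q5,q8,q10 q0-x->q1 q0-y->q2 q1-x->q3 q1-y->q4 q2-x->q1 q2-y->q5 q3-x->q6 q3-y->q7 q4-x->q3 q4-y->q8 q5-x->q1 q5-y->q5 q6-x->q6 q6-y->q9 q7-x->q6 q7-y->q10 q8-x->q3 q8-y->q8 q9-x->q6 q9-y->q11 q10-x->q6 q10-y->q10 q11-x->q6 q11-y->q11

Handle the two conditions separately and then intersect. The first has 4 states tracking the count of `x`s, saturating at 3; the second has 3 states tracking how much of the suffix `yy` has currently been matched. A product state is a pair (one from each), accepting exactly when both do.
12 states suffice.
          x    y  
>  q0     q1   q2 
   q1     q3   q4 
   q2     q1   q5 
   q3     q6   q7 
   q4     q3   q8 
 * q5     q1   q5 
   q6     q6   q9 
   q7     q6  q10 
 * q8     q3   q8 
   q9     q6  q11 
 * q10    q6  q10 
   q11    q6  q11 
(> = start, * = accepting)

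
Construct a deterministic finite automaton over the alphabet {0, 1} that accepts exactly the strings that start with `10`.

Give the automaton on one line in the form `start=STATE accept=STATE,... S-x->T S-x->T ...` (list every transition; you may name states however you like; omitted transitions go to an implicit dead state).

Check the first 2 symbols one by one: q0 through q1 record how many have matched `10` so far; any wrong symbol goes to the dead state q3. After all 2 match we enter the accepting sink q2.
4 states suffice.
        0   1  
>  q0   q3  q1 
   q1   q2  q3 
 * q2   q2  q2 
   q3   q3  q3 
(> = start, * = accepting)

start=q0 accept=q2 q0-0->q3 q0-1->q1 q1-0->q2 q1-1->q3 q2-0->q2 q2-1->q2 q3-0->q3 q3-1->q3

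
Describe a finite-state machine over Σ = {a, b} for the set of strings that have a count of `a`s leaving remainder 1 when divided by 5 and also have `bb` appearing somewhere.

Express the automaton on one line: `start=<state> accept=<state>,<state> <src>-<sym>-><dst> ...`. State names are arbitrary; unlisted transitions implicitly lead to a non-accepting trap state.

start=s0 accept=s8 s0-a->s1 s0-b->s2 s1-a->s3 s1-b->s4 s2-a->s1 s2-b->s5 s3-a->s6 s3-b->s7 s4-a->s3 s4-b->s8 s5-a->s8 s5-b->s5 s6-a->s9 s6-b->s10 s7-a->s6 s7-b->s11 s8-a->s11 s8-b->s8 s9-a->s0 s9-b->s12 s10-a->s9 s10-b->s13 s11-a->s13 s11-b->s11 s12-a->s0 s12-b->s14 s13-a->s14 s13-b->s13 s14-a->s5 s14-b->s14

Run two small machines in parallel and take their product. One (5 states) tracks the count of `a`s modulo 5; the other (3 states) tracks whether and how much of `bb` has been seen. Each combined state is a pair, one component from each; accept when both components accept.
With 15 states:
          a    b  
>  s0     s1   s2 
   s1     s3   s4 
   s2     s1   s5 
   s3     s6   s7 
   s4     s3   s8 
   s5     s8   s5 
   s6     s9  s10 
   s7     s6  s11 
 * s8    s11   s8 
   s9     s0  s12 
   s10    s9  s13 
   s11   s13  s11 
   s12    s0  s14 
   s13   s14  s13 
   s14    s5  s14 
(> = start, * = accepting)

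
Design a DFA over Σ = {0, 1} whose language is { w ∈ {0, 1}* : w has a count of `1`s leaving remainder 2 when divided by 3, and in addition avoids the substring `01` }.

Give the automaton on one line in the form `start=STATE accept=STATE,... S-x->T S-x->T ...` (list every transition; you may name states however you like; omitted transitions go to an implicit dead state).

Run two small machines in parallel and take their product. The first has 3 states tracking the count of `1`s modulo 3; the second has 3 states tracking partial matches of the forbidden pattern `01`. A product state is a pair (one from each), accepting exactly when both do.
A 9-state machine:
        0   1  
>  q0   q1  q2 
   q1   q1  q3 
   q2   q4  q5 
   q3   q3  q6 
   q4   q4  q6 
 * q5   q7  q0 
   q6   q6  q8 
 * q7   q7  q8 
   q8   q8  q3 
(> = start, * = accepting)

start=q0 accept=q5,q7 q0-0->q1 q0-1->q2 q1-0->q1 q1-1->q3 q2-0->q4 q2-1->q5 q3-0->q3 q3-1->q6 q4-0->q4 q4-1->q6 q5-0->q7 q5-1->q0 q6-0->q6 q6-1->q8 q7-0->q7 q7-1->q8 q8-0->q8 q8-1->q3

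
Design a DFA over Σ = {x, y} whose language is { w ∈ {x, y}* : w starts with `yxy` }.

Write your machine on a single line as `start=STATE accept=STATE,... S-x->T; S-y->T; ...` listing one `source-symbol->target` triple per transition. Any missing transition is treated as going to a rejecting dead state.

start=s0; accept=s3; s0-x->s4; s0-y->s1; s1-x->s2; s1-y->s4; s2-x->s4; s2-y->s3; s3-x->s3; s3-y->s3; s4-x->s4; s4-y->s4

Check the first 3 symbols one by one: s0 through s2 record how many have matched `yxy` so far; any wrong symbol goes to the dead state s4. After all 3 match we enter the accepting sink s3.
A 5-state machine:
        x   y  
>  s0   s4  s1 
   s1   s2  s4 
   s2   s4  s3 
 * s3   s3  s3 
   s4   s4  s4 
(> = start, * = accepting)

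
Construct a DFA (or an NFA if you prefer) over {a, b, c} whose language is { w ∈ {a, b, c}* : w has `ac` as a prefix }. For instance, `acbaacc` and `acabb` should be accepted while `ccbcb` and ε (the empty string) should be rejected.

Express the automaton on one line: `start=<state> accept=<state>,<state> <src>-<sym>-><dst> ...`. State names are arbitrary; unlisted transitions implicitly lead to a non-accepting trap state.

Check the first 2 symbols one by one: S0 through S1 record how many have matched `ac` so far; any wrong symbol goes to the dead state S3. After all 2 match we enter the accepting sink S2.
With 4 states:
        a   b   c  
>  S0   S1  S3  S3 
   S1   S3  S3  S2 
 * S2   S2  S2  S2 
   S3   S3  S3  S3 
(> = start, * = accepting)

start=S0 accept=S2 S0-a->S1 S0-b->S3 S0-c->S3 S1-a->S3 S1-b->S3 S1-c->S2 S2-a->S2 S2-b->S2 S2-c->S2 S3-a->S3 S3-b->S3 S3-c->S3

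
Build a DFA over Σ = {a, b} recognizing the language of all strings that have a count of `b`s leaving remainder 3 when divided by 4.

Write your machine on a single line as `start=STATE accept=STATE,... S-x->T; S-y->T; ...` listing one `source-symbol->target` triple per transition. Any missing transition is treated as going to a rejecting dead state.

start=q0; accept=q3; q0-a->q0; q0-b->q1; q1-a->q1; q1-b->q2; q2-a->q2; q2-b->q3; q3-a->q3; q3-b->q0

The only thing that matters is how many `b`s have appeared, reduced mod 4. Use one state per residue: q0 for 0, …, q3 for 3. Reading `b` moves to the next residue; anything else stays put. q3 is accepting.
A 4-state machine:
        a   b  
>  q0   q0  q1 
   q1   q1  q2 
   q2   q2  q3 
 * q3   q3  q0 
(> = start, * = accepting)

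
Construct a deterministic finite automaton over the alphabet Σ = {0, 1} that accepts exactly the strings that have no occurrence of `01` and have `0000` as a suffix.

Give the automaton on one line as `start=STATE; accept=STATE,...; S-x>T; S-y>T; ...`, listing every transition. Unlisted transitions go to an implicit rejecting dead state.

Handle the two conditions separately and then intersect. The first has 3 states tracking partial matches of the forbidden pattern `01`; the second has 5 states tracking how much of the suffix `0000` has currently been matched. A product state is a pair (one from each), accepting exactly when both do. Equivalent product states are then merged.
With 6 states:
        0   1  
>  q0   q1  q0 
   q1   q2  q3 
   q2   q4  q3 
   q3   q3  q3 
   q4   q5  q3 
 * q5   q5  q3 
(> = start, * = accepting)

start=q0; accept=q5; q0-0>q1; q0-1>q0; q1-0>q2; q1-1>q3; q2-0>q4; q2-1>q3; q3-0>q3; q3-1>q3; q4-0>q5; q4-1>q3; q5-0>q5; q5-1>q3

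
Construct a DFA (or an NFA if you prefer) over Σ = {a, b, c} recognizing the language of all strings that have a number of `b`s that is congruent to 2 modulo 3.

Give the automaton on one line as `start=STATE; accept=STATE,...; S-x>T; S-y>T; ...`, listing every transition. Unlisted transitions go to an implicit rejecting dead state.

start=S0; accept=S2; S0-a>S0; S0-b>S1; S0-c>S0; S1-a>S1; S1-b>S2; S1-c>S1; S2-a>S2; S2-b>S0; S2-c>S2

Keep the running count of `b`s modulo 3: each `b` advances along the cycle S0 → S1 → S2 → S0 while other symbols loop. Accept at S2.
3 states suffice.
        a   b   c  
>  S0   S0  S1  S0 
   S1   S1  S2  S1 
 * S2   S2  S0  S2 
(> = start, * = accepting)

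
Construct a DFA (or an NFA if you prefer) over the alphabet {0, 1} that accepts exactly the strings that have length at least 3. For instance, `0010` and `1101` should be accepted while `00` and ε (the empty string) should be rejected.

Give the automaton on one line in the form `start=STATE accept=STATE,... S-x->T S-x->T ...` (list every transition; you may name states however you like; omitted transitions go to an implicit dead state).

Count input length up to 4: every symbol moves from S0 toward S4, which means 'more than 3' and absorbs. Accept from {S3, S4}.
5 states suffice.
        0   1  
>  S0   S1  S1 
   S1   S2  S2 
   S2   S3  S3 
 * S3   S4  S4 
 * S4   S4  S4 
(> = start, * = accepting)

start=S0 accept=S3,S4 S0-0->S1 S0-1->S1 S1-0->S2 S1-1->S2 S2-0->S3 S2-1->S3 S3-0->S4 S3-1->S4 S4-0->S4 S4-1->S4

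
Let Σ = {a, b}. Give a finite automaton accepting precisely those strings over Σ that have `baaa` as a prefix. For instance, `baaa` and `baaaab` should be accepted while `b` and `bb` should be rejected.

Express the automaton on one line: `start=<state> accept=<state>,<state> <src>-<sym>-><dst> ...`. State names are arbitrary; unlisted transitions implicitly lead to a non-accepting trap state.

Check the first 4 symbols one by one: q0 through q3 record how many have matched `baaa` so far; any wrong symbol goes to the dead state q5. After all 4 match we enter the accepting sink q4.
6 states suffice.
        a   b  
>  q0   q5  q1 
   q1   q2  q5 
   q2   q3  q5 
   q3   q4  q5 
 * q4   q4  q4 
   q5   q5  q5 
(> = start, * = accepting)

start=q0 accept=q4 q0-a->q5 q0-b->q1 q1-a->q2 q1-b->q5 q2-a->q3 q2-b->q5 q3-a->q4 q3-b->q5 q4-a->q4 q4-b->q4 q5-a->q5 q5-b->q5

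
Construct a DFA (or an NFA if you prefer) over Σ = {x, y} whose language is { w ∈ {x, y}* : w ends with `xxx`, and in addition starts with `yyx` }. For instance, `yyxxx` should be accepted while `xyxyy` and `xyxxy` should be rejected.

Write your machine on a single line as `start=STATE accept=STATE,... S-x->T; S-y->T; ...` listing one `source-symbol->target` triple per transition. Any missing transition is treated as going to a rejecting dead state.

start=A; accept=H; A-x->B; A-y->C; B-x->B; B-y->B; C-x->B; C-y->D; D-x->E; D-y->B; E-x->F; E-y->G; F-x->H; F-y->G; G-x->E; G-y->G; H-x->H; H-y->G

Run two small machines in parallel and take their product. The first has 4 states tracking how much of the suffix `xxx` has currently been matched; the second has 5 states tracking whether the input so far still matches the prefix `yyx`. A product state is a pair (one from each), accepting exactly when both do. Equivalent product states are then merged.
An 8-state machine:
       x  y 
>  A   B  C 
   B   B  B 
   C   B  D 
   D   E  B 
   E   F  G 
   F   H  G 
   G   E  G 
 * H   H  G 
(> = start, * = accepting)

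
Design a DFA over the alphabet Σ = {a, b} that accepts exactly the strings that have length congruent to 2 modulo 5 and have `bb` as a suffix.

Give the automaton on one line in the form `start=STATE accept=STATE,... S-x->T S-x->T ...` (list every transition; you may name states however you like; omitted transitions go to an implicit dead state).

Build one automaton per condition and run them in lockstep. The first has 5 states tracking the input length modulo 5; the second has 3 states tracking how much of the suffix `bb` has currently been matched. A product state is a pair (one from each), accepting exactly when both do. After merging equivalent states the machine shrinks.
A 7-state machine:
        a   b  
>  s0   s1  s2 
   s1   s3  s3 
   s2   s3  s4 
   s3   s5  s5 
 * s4   s5  s5 
   s5   s6  s6 
   s6   s0  s0 
(> = start, * = accepting)

start=s0 accept=s4 s0-a->s1 s0-b->s2 s1-a->s3 s1-b->s3 s2-a->s3 s2-b->s4 s3-a->s5 s3-b->s5 s4-a->s5 s4-b->s5 s5-a->s6 s5-b->s6 s6-a->s0 s6-b->s0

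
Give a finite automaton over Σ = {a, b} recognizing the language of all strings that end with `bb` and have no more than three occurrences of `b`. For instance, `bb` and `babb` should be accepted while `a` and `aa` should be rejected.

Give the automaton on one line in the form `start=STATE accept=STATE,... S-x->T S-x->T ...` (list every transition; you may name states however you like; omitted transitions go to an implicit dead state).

start=s0 accept=s3,s6 s0-a->s0 s0-b->s1 s1-a->s2 s1-b->s3 s2-a->s2 s2-b->s4 s3-a->s5 s3-b->s6 s4-a->s5 s4-b->s6 s5-a->s5 s5-b->s5 s6-a->s5 s6-b->s5

Handle the two conditions separately and then intersect. The first has 3 states tracking how much of the suffix `bb` has currently been matched; the second has 5 states tracking the count of `b`s, saturating at 4. A product state is a pair (one from each), accepting exactly when both do. After merging equivalent states the machine shrinks.
A 7-state machine:
        a   b  
>  s0   s0  s1 
   s1   s2  s3 
   s2   s2  s4 
 * s3   s5  s6 
   s4   s5  s6 
   s5   s5  s5 
 * s6   s5  s5 
(> = start, * = accepting)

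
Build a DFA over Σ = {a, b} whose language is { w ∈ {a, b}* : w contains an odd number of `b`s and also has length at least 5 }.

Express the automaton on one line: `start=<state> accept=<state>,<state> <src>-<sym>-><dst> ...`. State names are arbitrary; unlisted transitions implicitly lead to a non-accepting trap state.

Handle the two conditions separately and then intersect. One (2 states) tracks the count of `b`s modulo 2; the other (7 states) tracks the input length, saturating at 6. Each combined state is a pair, one component from each; accept when both components accept. Equivalent product states are then merged.
10 states suffice.
        a   b  
>  q0   q1  q2 
   q1   q3  q4 
   q2   q4  q3 
   q3   q5  q6 
   q4   q6  q5 
   q5   q7  q8 
   q6   q8  q7 
   q7   q7  q9 
   q8   q9  q7 
 * q9   q9  q7 
(> = start, * = accepting)

start=q0 accept=q9 q0-a->q1 q0-b->q2 q1-a->q3 q1-b->q4 q2-a->q4 q2-b->q3 q3-a->q5 q3-b->q6 q4-a->q6 q4-b->q5 q5-a->q7 q5-b->q8 q6-a->q8 q6-b->q7 q7-a->q7 q7-b->q9 q8-a->q9 q8-b->q7 q9-a->q9 q9-b->q7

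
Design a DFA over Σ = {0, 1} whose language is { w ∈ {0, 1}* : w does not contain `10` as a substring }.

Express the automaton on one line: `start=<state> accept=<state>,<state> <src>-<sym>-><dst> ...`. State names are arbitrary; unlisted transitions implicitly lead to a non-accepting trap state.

start=q0 accept=q0,q1 q0-0->q0 q0-1->q1 q1-0->q2 q1-1->q1 q2-0->q2 q2-1->q2

This is the complement of 'contains `10`'. Use the same substring-matching states — q0 through q2 holding how much of `10` has just been matched — but flip the accepting set: everything except the trap q2 accepts.
3 states suffice.
        0   1  
>* q0   q0  q1 
 * q1   q2  q1 
   q2   q2  q2 
(> = start, * = accepting)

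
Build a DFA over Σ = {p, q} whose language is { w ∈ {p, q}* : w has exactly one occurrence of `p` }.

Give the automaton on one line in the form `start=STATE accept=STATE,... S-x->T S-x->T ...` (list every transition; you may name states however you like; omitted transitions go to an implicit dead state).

Count `p`s, saturating at 2: state S0 means no `p` yet, S1 means one `p` seen, S2 means more than one. Each `p` increments (capped at S2); other symbols loop. Accept from {S1}.
A 3-state machine:
        p   q  
>  S0   S1  S0 
 * S1   S2  S1 
   S2   S2  S2 
(> = start, * = accepting)

start=S0 accept=S1 S0-p->S1 S0-q->S0 S1-p->S2 S1-q->S1 S2-p->S2 S2-q->S2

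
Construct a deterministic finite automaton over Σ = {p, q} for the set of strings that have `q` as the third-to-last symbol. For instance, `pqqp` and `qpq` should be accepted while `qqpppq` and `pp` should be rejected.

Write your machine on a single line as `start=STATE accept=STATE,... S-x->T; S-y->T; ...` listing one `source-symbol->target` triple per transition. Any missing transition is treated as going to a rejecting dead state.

start=s0; accept=s11,s12,s13,s14; s0-p->s1; s0-q->s2; s1-p->s3; s1-q->s4; s2-p->s5; s2-q->s6; s3-p->s7; s3-q->s8; s4-p->s9; s4-q->s10; s5-p->s11; s5-q->s12; s6-p->s13; s6-q->s14; s7-p->s7; s7-q->s8; s8-p->s9; s8-q->s10; s9-p->s11; s9-q->s12; s10-p->s13; s10-q->s14; s11-p->s7; s11-q->s8; s12-p->s9; s12-q->s10; s13-p->s11; s13-q->s12; s14-p->s13; s14-q->s14

A DFA must remember the last 3 symbols (since which symbol is third-to-last isn't known until the input ends). Use one state per possible window of the last ≤3 symbols; accept from those whose window starts with `q`.
          p    q  
>  s0     s1   s2 
   s1     s3   s4 
   s2     s5   s6 
   s3     s7   s8 
   s4     s9  s10 
   s5    s11  s12 
   s6    s13  s14 
   s7     s7   s8 
   s8     s9  s10 
   s9    s11  s12 
   s10   s13  s14 
 * s11    s7   s8 
 * s12    s9  s10 
 * s13   s11  s12 
 * s14   s13  s14 
(> = start, * = accepting)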